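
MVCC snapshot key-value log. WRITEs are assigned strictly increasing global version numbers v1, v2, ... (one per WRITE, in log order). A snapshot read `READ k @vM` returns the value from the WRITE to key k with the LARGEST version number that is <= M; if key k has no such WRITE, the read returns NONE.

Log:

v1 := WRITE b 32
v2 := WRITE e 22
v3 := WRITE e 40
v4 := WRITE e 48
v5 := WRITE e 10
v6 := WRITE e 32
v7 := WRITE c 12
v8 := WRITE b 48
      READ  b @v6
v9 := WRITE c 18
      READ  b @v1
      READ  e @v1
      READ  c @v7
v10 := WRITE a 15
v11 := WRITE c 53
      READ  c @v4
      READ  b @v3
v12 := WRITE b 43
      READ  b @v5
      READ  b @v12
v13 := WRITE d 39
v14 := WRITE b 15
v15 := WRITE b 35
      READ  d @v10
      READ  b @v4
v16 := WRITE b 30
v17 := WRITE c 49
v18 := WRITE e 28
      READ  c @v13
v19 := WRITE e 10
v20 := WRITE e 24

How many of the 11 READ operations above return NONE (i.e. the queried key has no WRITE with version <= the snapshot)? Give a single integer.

v1: WRITE b=32  (b history now [(1, 32)])
v2: WRITE e=22  (e history now [(2, 22)])
v3: WRITE e=40  (e history now [(2, 22), (3, 40)])
v4: WRITE e=48  (e history now [(2, 22), (3, 40), (4, 48)])
v5: WRITE e=10  (e history now [(2, 22), (3, 40), (4, 48), (5, 10)])
v6: WRITE e=32  (e history now [(2, 22), (3, 40), (4, 48), (5, 10), (6, 32)])
v7: WRITE c=12  (c history now [(7, 12)])
v8: WRITE b=48  (b history now [(1, 32), (8, 48)])
READ b @v6: history=[(1, 32), (8, 48)] -> pick v1 -> 32
v9: WRITE c=18  (c history now [(7, 12), (9, 18)])
READ b @v1: history=[(1, 32), (8, 48)] -> pick v1 -> 32
READ e @v1: history=[(2, 22), (3, 40), (4, 48), (5, 10), (6, 32)] -> no version <= 1 -> NONE
READ c @v7: history=[(7, 12), (9, 18)] -> pick v7 -> 12
v10: WRITE a=15  (a history now [(10, 15)])
v11: WRITE c=53  (c history now [(7, 12), (9, 18), (11, 53)])
READ c @v4: history=[(7, 12), (9, 18), (11, 53)] -> no version <= 4 -> NONE
READ b @v3: history=[(1, 32), (8, 48)] -> pick v1 -> 32
v12: WRITE b=43  (b history now [(1, 32), (8, 48), (12, 43)])
READ b @v5: history=[(1, 32), (8, 48), (12, 43)] -> pick v1 -> 32
READ b @v12: history=[(1, 32), (8, 48), (12, 43)] -> pick v12 -> 43
v13: WRITE d=39  (d history now [(13, 39)])
v14: WRITE b=15  (b history now [(1, 32), (8, 48), (12, 43), (14, 15)])
v15: WRITE b=35  (b history now [(1, 32), (8, 48), (12, 43), (14, 15), (15, 35)])
READ d @v10: history=[(13, 39)] -> no version <= 10 -> NONE
READ b @v4: history=[(1, 32), (8, 48), (12, 43), (14, 15), (15, 35)] -> pick v1 -> 32
v16: WRITE b=30  (b history now [(1, 32), (8, 48), (12, 43), (14, 15), (15, 35), (16, 30)])
v17: WRITE c=49  (c history now [(7, 12), (9, 18), (11, 53), (17, 49)])
v18: WRITE e=28  (e history now [(2, 22), (3, 40), (4, 48), (5, 10), (6, 32), (18, 28)])
READ c @v13: history=[(7, 12), (9, 18), (11, 53), (17, 49)] -> pick v11 -> 53
v19: WRITE e=10  (e history now [(2, 22), (3, 40), (4, 48), (5, 10), (6, 32), (18, 28), (19, 10)])
v20: WRITE e=24  (e history now [(2, 22), (3, 40), (4, 48), (5, 10), (6, 32), (18, 28), (19, 10), (20, 24)])
Read results in order: ['32', '32', 'NONE', '12', 'NONE', '32', '32', '43', 'NONE', '32', '53']
NONE count = 3

Answer: 3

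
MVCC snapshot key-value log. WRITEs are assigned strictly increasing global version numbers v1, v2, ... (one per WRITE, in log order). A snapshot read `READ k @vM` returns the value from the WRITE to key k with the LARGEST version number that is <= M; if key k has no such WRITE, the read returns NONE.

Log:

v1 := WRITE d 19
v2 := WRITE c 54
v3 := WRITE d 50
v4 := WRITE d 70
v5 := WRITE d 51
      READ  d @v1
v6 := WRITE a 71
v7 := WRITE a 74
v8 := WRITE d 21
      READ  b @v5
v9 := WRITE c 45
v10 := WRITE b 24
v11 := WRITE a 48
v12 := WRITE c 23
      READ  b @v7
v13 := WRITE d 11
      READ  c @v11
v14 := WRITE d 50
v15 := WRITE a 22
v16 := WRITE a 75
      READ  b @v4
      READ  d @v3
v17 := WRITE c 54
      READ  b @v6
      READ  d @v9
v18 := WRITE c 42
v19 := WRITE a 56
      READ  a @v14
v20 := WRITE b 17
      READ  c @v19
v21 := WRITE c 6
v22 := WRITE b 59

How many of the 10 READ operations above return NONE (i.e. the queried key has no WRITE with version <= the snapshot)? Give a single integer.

v1: WRITE d=19  (d history now [(1, 19)])
v2: WRITE c=54  (c history now [(2, 54)])
v3: WRITE d=50  (d history now [(1, 19), (3, 50)])
v4: WRITE d=70  (d history now [(1, 19), (3, 50), (4, 70)])
v5: WRITE d=51  (d history now [(1, 19), (3, 50), (4, 70), (5, 51)])
READ d @v1: history=[(1, 19), (3, 50), (4, 70), (5, 51)] -> pick v1 -> 19
v6: WRITE a=71  (a history now [(6, 71)])
v7: WRITE a=74  (a history now [(6, 71), (7, 74)])
v8: WRITE d=21  (d history now [(1, 19), (3, 50), (4, 70), (5, 51), (8, 21)])
READ b @v5: history=[] -> no version <= 5 -> NONE
v9: WRITE c=45  (c history now [(2, 54), (9, 45)])
v10: WRITE b=24  (b history now [(10, 24)])
v11: WRITE a=48  (a history now [(6, 71), (7, 74), (11, 48)])
v12: WRITE c=23  (c history now [(2, 54), (9, 45), (12, 23)])
READ b @v7: history=[(10, 24)] -> no version <= 7 -> NONE
v13: WRITE d=11  (d history now [(1, 19), (3, 50), (4, 70), (5, 51), (8, 21), (13, 11)])
READ c @v11: history=[(2, 54), (9, 45), (12, 23)] -> pick v9 -> 45
v14: WRITE d=50  (d history now [(1, 19), (3, 50), (4, 70), (5, 51), (8, 21), (13, 11), (14, 50)])
v15: WRITE a=22  (a history now [(6, 71), (7, 74), (11, 48), (15, 22)])
v16: WRITE a=75  (a history now [(6, 71), (7, 74), (11, 48), (15, 22), (16, 75)])
READ b @v4: history=[(10, 24)] -> no version <= 4 -> NONE
READ d @v3: history=[(1, 19), (3, 50), (4, 70), (5, 51), (8, 21), (13, 11), (14, 50)] -> pick v3 -> 50
v17: WRITE c=54  (c history now [(2, 54), (9, 45), (12, 23), (17, 54)])
READ b @v6: history=[(10, 24)] -> no version <= 6 -> NONE
READ d @v9: history=[(1, 19), (3, 50), (4, 70), (5, 51), (8, 21), (13, 11), (14, 50)] -> pick v8 -> 21
v18: WRITE c=42  (c history now [(2, 54), (9, 45), (12, 23), (17, 54), (18, 42)])
v19: WRITE a=56  (a history now [(6, 71), (7, 74), (11, 48), (15, 22), (16, 75), (19, 56)])
READ a @v14: history=[(6, 71), (7, 74), (11, 48), (15, 22), (16, 75), (19, 56)] -> pick v11 -> 48
v20: WRITE b=17  (b history now [(10, 24), (20, 17)])
READ c @v19: history=[(2, 54), (9, 45), (12, 23), (17, 54), (18, 42)] -> pick v18 -> 42
v21: WRITE c=6  (c history now [(2, 54), (9, 45), (12, 23), (17, 54), (18, 42), (21, 6)])
v22: WRITE b=59  (b history now [(10, 24), (20, 17), (22, 59)])
Read results in order: ['19', 'NONE', 'NONE', '45', 'NONE', '50', 'NONE', '21', '48', '42']
NONE count = 4

Answer: 4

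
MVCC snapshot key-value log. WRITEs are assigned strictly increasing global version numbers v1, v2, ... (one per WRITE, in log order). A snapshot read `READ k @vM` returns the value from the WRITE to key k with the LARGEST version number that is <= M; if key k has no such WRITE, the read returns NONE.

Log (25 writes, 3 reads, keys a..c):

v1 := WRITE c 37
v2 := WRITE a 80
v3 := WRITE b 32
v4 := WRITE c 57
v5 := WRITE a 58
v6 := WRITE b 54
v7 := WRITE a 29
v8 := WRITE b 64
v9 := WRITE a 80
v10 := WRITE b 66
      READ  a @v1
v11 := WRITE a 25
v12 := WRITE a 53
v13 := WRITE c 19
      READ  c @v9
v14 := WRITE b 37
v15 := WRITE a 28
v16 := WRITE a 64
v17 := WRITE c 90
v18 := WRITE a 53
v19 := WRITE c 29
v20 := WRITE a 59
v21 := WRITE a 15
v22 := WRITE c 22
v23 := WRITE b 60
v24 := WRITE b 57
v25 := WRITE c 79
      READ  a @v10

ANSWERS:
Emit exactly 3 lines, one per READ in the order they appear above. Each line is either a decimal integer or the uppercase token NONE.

v1: WRITE c=37  (c history now [(1, 37)])
v2: WRITE a=80  (a history now [(2, 80)])
v3: WRITE b=32  (b history now [(3, 32)])
v4: WRITE c=57  (c history now [(1, 37), (4, 57)])
v5: WRITE a=58  (a history now [(2, 80), (5, 58)])
v6: WRITE b=54  (b history now [(3, 32), (6, 54)])
v7: WRITE a=29  (a history now [(2, 80), (5, 58), (7, 29)])
v8: WRITE b=64  (b history now [(3, 32), (6, 54), (8, 64)])
v9: WRITE a=80  (a history now [(2, 80), (5, 58), (7, 29), (9, 80)])
v10: WRITE b=66  (b history now [(3, 32), (6, 54), (8, 64), (10, 66)])
READ a @v1: history=[(2, 80), (5, 58), (7, 29), (9, 80)] -> no version <= 1 -> NONE
v11: WRITE a=25  (a history now [(2, 80), (5, 58), (7, 29), (9, 80), (11, 25)])
v12: WRITE a=53  (a history now [(2, 80), (5, 58), (7, 29), (9, 80), (11, 25), (12, 53)])
v13: WRITE c=19  (c history now [(1, 37), (4, 57), (13, 19)])
READ c @v9: history=[(1, 37), (4, 57), (13, 19)] -> pick v4 -> 57
v14: WRITE b=37  (b history now [(3, 32), (6, 54), (8, 64), (10, 66), (14, 37)])
v15: WRITE a=28  (a history now [(2, 80), (5, 58), (7, 29), (9, 80), (11, 25), (12, 53), (15, 28)])
v16: WRITE a=64  (a history now [(2, 80), (5, 58), (7, 29), (9, 80), (11, 25), (12, 53), (15, 28), (16, 64)])
v17: WRITE c=90  (c history now [(1, 37), (4, 57), (13, 19), (17, 90)])
v18: WRITE a=53  (a history now [(2, 80), (5, 58), (7, 29), (9, 80), (11, 25), (12, 53), (15, 28), (16, 64), (18, 53)])
v19: WRITE c=29  (c history now [(1, 37), (4, 57), (13, 19), (17, 90), (19, 29)])
v20: WRITE a=59  (a history now [(2, 80), (5, 58), (7, 29), (9, 80), (11, 25), (12, 53), (15, 28), (16, 64), (18, 53), (20, 59)])
v21: WRITE a=15  (a history now [(2, 80), (5, 58), (7, 29), (9, 80), (11, 25), (12, 53), (15, 28), (16, 64), (18, 53), (20, 59), (21, 15)])
v22: WRITE c=22  (c history now [(1, 37), (4, 57), (13, 19), (17, 90), (19, 29), (22, 22)])
v23: WRITE b=60  (b history now [(3, 32), (6, 54), (8, 64), (10, 66), (14, 37), (23, 60)])
v24: WRITE b=57  (b history now [(3, 32), (6, 54), (8, 64), (10, 66), (14, 37), (23, 60), (24, 57)])
v25: WRITE c=79  (c history now [(1, 37), (4, 57), (13, 19), (17, 90), (19, 29), (22, 22), (25, 79)])
READ a @v10: history=[(2, 80), (5, 58), (7, 29), (9, 80), (11, 25), (12, 53), (15, 28), (16, 64), (18, 53), (20, 59), (21, 15)] -> pick v9 -> 80

Answer: NONE
57
80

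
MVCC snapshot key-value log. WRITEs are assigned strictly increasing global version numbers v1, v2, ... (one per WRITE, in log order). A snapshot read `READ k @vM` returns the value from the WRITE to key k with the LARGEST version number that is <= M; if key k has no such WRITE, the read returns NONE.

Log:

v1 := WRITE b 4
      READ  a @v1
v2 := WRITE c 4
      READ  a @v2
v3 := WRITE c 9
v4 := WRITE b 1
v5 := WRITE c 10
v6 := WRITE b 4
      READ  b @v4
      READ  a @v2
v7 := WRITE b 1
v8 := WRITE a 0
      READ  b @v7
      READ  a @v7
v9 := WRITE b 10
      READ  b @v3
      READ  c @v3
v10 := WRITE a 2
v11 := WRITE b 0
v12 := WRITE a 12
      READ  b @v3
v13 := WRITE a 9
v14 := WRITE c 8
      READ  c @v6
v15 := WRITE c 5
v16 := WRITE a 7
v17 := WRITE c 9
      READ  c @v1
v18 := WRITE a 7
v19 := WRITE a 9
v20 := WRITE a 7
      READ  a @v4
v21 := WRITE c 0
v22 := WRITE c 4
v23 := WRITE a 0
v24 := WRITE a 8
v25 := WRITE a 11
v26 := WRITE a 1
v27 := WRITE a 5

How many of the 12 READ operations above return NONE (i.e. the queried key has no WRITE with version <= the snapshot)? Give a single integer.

v1: WRITE b=4  (b history now [(1, 4)])
READ a @v1: history=[] -> no version <= 1 -> NONE
v2: WRITE c=4  (c history now [(2, 4)])
READ a @v2: history=[] -> no version <= 2 -> NONE
v3: WRITE c=9  (c history now [(2, 4), (3, 9)])
v4: WRITE b=1  (b history now [(1, 4), (4, 1)])
v5: WRITE c=10  (c history now [(2, 4), (3, 9), (5, 10)])
v6: WRITE b=4  (b history now [(1, 4), (4, 1), (6, 4)])
READ b @v4: history=[(1, 4), (4, 1), (6, 4)] -> pick v4 -> 1
READ a @v2: history=[] -> no version <= 2 -> NONE
v7: WRITE b=1  (b history now [(1, 4), (4, 1), (6, 4), (7, 1)])
v8: WRITE a=0  (a history now [(8, 0)])
READ b @v7: history=[(1, 4), (4, 1), (6, 4), (7, 1)] -> pick v7 -> 1
READ a @v7: history=[(8, 0)] -> no version <= 7 -> NONE
v9: WRITE b=10  (b history now [(1, 4), (4, 1), (6, 4), (7, 1), (9, 10)])
READ b @v3: history=[(1, 4), (4, 1), (6, 4), (7, 1), (9, 10)] -> pick v1 -> 4
READ c @v3: history=[(2, 4), (3, 9), (5, 10)] -> pick v3 -> 9
v10: WRITE a=2  (a history now [(8, 0), (10, 2)])
v11: WRITE b=0  (b history now [(1, 4), (4, 1), (6, 4), (7, 1), (9, 10), (11, 0)])
v12: WRITE a=12  (a history now [(8, 0), (10, 2), (12, 12)])
READ b @v3: history=[(1, 4), (4, 1), (6, 4), (7, 1), (9, 10), (11, 0)] -> pick v1 -> 4
v13: WRITE a=9  (a history now [(8, 0), (10, 2), (12, 12), (13, 9)])
v14: WRITE c=8  (c history now [(2, 4), (3, 9), (5, 10), (14, 8)])
READ c @v6: history=[(2, 4), (3, 9), (5, 10), (14, 8)] -> pick v5 -> 10
v15: WRITE c=5  (c history now [(2, 4), (3, 9), (5, 10), (14, 8), (15, 5)])
v16: WRITE a=7  (a history now [(8, 0), (10, 2), (12, 12), (13, 9), (16, 7)])
v17: WRITE c=9  (c history now [(2, 4), (3, 9), (5, 10), (14, 8), (15, 5), (17, 9)])
READ c @v1: history=[(2, 4), (3, 9), (5, 10), (14, 8), (15, 5), (17, 9)] -> no version <= 1 -> NONE
v18: WRITE a=7  (a history now [(8, 0), (10, 2), (12, 12), (13, 9), (16, 7), (18, 7)])
v19: WRITE a=9  (a history now [(8, 0), (10, 2), (12, 12), (13, 9), (16, 7), (18, 7), (19, 9)])
v20: WRITE a=7  (a history now [(8, 0), (10, 2), (12, 12), (13, 9), (16, 7), (18, 7), (19, 9), (20, 7)])
READ a @v4: history=[(8, 0), (10, 2), (12, 12), (13, 9), (16, 7), (18, 7), (19, 9), (20, 7)] -> no version <= 4 -> NONE
v21: WRITE c=0  (c history now [(2, 4), (3, 9), (5, 10), (14, 8), (15, 5), (17, 9), (21, 0)])
v22: WRITE c=4  (c history now [(2, 4), (3, 9), (5, 10), (14, 8), (15, 5), (17, 9), (21, 0), (22, 4)])
v23: WRITE a=0  (a history now [(8, 0), (10, 2), (12, 12), (13, 9), (16, 7), (18, 7), (19, 9), (20, 7), (23, 0)])
v24: WRITE a=8  (a history now [(8, 0), (10, 2), (12, 12), (13, 9), (16, 7), (18, 7), (19, 9), (20, 7), (23, 0), (24, 8)])
v25: WRITE a=11  (a history now [(8, 0), (10, 2), (12, 12), (13, 9), (16, 7), (18, 7), (19, 9), (20, 7), (23, 0), (24, 8), (25, 11)])
v26: WRITE a=1  (a history now [(8, 0), (10, 2), (12, 12), (13, 9), (16, 7), (18, 7), (19, 9), (20, 7), (23, 0), (24, 8), (25, 11), (26, 1)])
v27: WRITE a=5  (a history now [(8, 0), (10, 2), (12, 12), (13, 9), (16, 7), (18, 7), (19, 9), (20, 7), (23, 0), (24, 8), (25, 11), (26, 1), (27, 5)])
Read results in order: ['NONE', 'NONE', '1', 'NONE', '1', 'NONE', '4', '9', '4', '10', 'NONE', 'NONE']
NONE count = 6

Answer: 6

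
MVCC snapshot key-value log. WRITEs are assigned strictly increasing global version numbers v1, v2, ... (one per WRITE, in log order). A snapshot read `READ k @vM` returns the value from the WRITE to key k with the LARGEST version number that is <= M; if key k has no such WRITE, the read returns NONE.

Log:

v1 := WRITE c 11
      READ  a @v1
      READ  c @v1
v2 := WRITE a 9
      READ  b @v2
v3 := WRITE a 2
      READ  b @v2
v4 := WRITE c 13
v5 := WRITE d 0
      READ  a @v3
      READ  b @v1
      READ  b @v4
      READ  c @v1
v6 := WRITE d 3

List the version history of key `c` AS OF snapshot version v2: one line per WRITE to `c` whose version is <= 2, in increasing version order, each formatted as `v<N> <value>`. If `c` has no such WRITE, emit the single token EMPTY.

Answer: v1 11

Derivation:
Scan writes for key=c with version <= 2:
  v1 WRITE c 11 -> keep
  v2 WRITE a 9 -> skip
  v3 WRITE a 2 -> skip
  v4 WRITE c 13 -> drop (> snap)
  v5 WRITE d 0 -> skip
  v6 WRITE d 3 -> skip
Collected: [(1, 11)]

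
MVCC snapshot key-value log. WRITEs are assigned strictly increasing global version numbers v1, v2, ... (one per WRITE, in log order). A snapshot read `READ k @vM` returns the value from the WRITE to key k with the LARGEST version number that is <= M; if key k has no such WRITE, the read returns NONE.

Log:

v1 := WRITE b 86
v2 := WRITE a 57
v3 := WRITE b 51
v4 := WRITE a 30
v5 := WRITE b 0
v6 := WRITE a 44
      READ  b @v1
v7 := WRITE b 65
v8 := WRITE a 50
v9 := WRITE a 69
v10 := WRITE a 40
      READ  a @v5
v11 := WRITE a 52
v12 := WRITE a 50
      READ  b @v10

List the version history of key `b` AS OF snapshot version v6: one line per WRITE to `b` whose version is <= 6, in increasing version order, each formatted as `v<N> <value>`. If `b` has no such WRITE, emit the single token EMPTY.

Answer: v1 86
v3 51
v5 0

Derivation:
Scan writes for key=b with version <= 6:
  v1 WRITE b 86 -> keep
  v2 WRITE a 57 -> skip
  v3 WRITE b 51 -> keep
  v4 WRITE a 30 -> skip
  v5 WRITE b 0 -> keep
  v6 WRITE a 44 -> skip
  v7 WRITE b 65 -> drop (> snap)
  v8 WRITE a 50 -> skip
  v9 WRITE a 69 -> skip
  v10 WRITE a 40 -> skip
  v11 WRITE a 52 -> skip
  v12 WRITE a 50 -> skip
Collected: [(1, 86), (3, 51), (5, 0)]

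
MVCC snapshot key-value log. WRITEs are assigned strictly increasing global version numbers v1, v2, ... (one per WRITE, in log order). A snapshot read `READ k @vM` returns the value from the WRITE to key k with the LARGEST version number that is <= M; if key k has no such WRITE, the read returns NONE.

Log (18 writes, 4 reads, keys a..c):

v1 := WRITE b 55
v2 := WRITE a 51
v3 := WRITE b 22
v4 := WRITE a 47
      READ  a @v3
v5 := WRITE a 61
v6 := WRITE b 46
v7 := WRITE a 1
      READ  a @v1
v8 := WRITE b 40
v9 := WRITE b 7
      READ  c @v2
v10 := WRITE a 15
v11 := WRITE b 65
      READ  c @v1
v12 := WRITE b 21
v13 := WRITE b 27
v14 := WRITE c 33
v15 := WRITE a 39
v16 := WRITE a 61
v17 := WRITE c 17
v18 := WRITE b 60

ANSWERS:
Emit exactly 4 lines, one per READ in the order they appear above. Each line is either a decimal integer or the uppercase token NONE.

Answer: 51
NONE
NONE
NONE

Derivation:
v1: WRITE b=55  (b history now [(1, 55)])
v2: WRITE a=51  (a history now [(2, 51)])
v3: WRITE b=22  (b history now [(1, 55), (3, 22)])
v4: WRITE a=47  (a history now [(2, 51), (4, 47)])
READ a @v3: history=[(2, 51), (4, 47)] -> pick v2 -> 51
v5: WRITE a=61  (a history now [(2, 51), (4, 47), (5, 61)])
v6: WRITE b=46  (b history now [(1, 55), (3, 22), (6, 46)])
v7: WRITE a=1  (a history now [(2, 51), (4, 47), (5, 61), (7, 1)])
READ a @v1: history=[(2, 51), (4, 47), (5, 61), (7, 1)] -> no version <= 1 -> NONE
v8: WRITE b=40  (b history now [(1, 55), (3, 22), (6, 46), (8, 40)])
v9: WRITE b=7  (b history now [(1, 55), (3, 22), (6, 46), (8, 40), (9, 7)])
READ c @v2: history=[] -> no version <= 2 -> NONE
v10: WRITE a=15  (a history now [(2, 51), (4, 47), (5, 61), (7, 1), (10, 15)])
v11: WRITE b=65  (b history now [(1, 55), (3, 22), (6, 46), (8, 40), (9, 7), (11, 65)])
READ c @v1: history=[] -> no version <= 1 -> NONE
v12: WRITE b=21  (b history now [(1, 55), (3, 22), (6, 46), (8, 40), (9, 7), (11, 65), (12, 21)])
v13: WRITE b=27  (b history now [(1, 55), (3, 22), (6, 46), (8, 40), (9, 7), (11, 65), (12, 21), (13, 27)])
v14: WRITE c=33  (c history now [(14, 33)])
v15: WRITE a=39  (a history now [(2, 51), (4, 47), (5, 61), (7, 1), (10, 15), (15, 39)])
v16: WRITE a=61  (a history now [(2, 51), (4, 47), (5, 61), (7, 1), (10, 15), (15, 39), (16, 61)])
v17: WRITE c=17  (c history now [(14, 33), (17, 17)])
v18: WRITE b=60  (b history now [(1, 55), (3, 22), (6, 46), (8, 40), (9, 7), (11, 65), (12, 21), (13, 27), (18, 60)])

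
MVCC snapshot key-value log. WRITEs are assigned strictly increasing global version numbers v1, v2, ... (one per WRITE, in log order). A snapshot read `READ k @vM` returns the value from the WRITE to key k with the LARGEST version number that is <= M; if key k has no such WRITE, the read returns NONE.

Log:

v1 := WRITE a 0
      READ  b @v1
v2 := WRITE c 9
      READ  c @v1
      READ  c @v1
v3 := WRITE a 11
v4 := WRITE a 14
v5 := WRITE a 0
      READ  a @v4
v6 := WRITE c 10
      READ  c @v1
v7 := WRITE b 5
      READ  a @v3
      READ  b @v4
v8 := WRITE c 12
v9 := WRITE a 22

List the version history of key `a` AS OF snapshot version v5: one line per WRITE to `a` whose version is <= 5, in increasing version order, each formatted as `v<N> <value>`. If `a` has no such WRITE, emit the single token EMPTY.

Scan writes for key=a with version <= 5:
  v1 WRITE a 0 -> keep
  v2 WRITE c 9 -> skip
  v3 WRITE a 11 -> keep
  v4 WRITE a 14 -> keep
  v5 WRITE a 0 -> keep
  v6 WRITE c 10 -> skip
  v7 WRITE b 5 -> skip
  v8 WRITE c 12 -> skip
  v9 WRITE a 22 -> drop (> snap)
Collected: [(1, 0), (3, 11), (4, 14), (5, 0)]

Answer: v1 0
v3 11
v4 14
v5 0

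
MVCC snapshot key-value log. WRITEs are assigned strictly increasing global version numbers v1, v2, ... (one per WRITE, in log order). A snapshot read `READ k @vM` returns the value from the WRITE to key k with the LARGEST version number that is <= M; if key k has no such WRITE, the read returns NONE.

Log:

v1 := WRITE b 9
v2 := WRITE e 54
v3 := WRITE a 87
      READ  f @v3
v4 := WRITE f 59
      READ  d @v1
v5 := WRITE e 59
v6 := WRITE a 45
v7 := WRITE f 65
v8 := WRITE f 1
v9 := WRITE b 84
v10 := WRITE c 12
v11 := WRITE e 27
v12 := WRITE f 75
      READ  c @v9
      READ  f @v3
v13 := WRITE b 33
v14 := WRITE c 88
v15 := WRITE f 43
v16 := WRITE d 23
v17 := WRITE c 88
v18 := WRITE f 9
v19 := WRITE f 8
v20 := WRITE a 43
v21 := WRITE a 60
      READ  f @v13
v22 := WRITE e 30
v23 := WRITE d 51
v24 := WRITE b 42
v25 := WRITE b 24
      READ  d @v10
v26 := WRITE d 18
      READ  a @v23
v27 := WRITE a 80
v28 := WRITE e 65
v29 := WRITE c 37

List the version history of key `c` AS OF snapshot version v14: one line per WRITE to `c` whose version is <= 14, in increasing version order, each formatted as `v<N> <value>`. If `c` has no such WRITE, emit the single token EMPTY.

Scan writes for key=c with version <= 14:
  v1 WRITE b 9 -> skip
  v2 WRITE e 54 -> skip
  v3 WRITE a 87 -> skip
  v4 WRITE f 59 -> skip
  v5 WRITE e 59 -> skip
  v6 WRITE a 45 -> skip
  v7 WRITE f 65 -> skip
  v8 WRITE f 1 -> skip
  v9 WRITE b 84 -> skip
  v10 WRITE c 12 -> keep
  v11 WRITE e 27 -> skip
  v12 WRITE f 75 -> skip
  v13 WRITE b 33 -> skip
  v14 WRITE c 88 -> keep
  v15 WRITE f 43 -> skip
  v16 WRITE d 23 -> skip
  v17 WRITE c 88 -> drop (> snap)
  v18 WRITE f 9 -> skip
  v19 WRITE f 8 -> skip
  v20 WRITE a 43 -> skip
  v21 WRITE a 60 -> skip
  v22 WRITE e 30 -> skip
  v23 WRITE d 51 -> skip
  v24 WRITE b 42 -> skip
  v25 WRITE b 24 -> skip
  v26 WRITE d 18 -> skip
  v27 WRITE a 80 -> skip
  v28 WRITE e 65 -> skip
  v29 WRITE c 37 -> drop (> snap)
Collected: [(10, 12), (14, 88)]

Answer: v10 12
v14 88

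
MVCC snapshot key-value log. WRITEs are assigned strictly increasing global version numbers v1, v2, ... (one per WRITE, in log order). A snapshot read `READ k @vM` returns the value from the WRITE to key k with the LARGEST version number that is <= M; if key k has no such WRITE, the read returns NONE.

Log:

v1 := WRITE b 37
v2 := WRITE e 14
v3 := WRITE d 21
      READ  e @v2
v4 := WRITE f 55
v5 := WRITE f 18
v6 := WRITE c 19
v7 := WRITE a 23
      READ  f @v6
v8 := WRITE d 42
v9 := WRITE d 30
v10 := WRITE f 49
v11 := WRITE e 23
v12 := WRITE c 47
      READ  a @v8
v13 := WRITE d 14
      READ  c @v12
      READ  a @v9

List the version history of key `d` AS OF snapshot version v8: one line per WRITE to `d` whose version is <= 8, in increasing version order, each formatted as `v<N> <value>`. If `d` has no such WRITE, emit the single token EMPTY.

Scan writes for key=d with version <= 8:
  v1 WRITE b 37 -> skip
  v2 WRITE e 14 -> skip
  v3 WRITE d 21 -> keep
  v4 WRITE f 55 -> skip
  v5 WRITE f 18 -> skip
  v6 WRITE c 19 -> skip
  v7 WRITE a 23 -> skip
  v8 WRITE d 42 -> keep
  v9 WRITE d 30 -> drop (> snap)
  v10 WRITE f 49 -> skip
  v11 WRITE e 23 -> skip
  v12 WRITE c 47 -> skip
  v13 WRITE d 14 -> drop (> snap)
Collected: [(3, 21), (8, 42)]

Answer: v3 21
v8 42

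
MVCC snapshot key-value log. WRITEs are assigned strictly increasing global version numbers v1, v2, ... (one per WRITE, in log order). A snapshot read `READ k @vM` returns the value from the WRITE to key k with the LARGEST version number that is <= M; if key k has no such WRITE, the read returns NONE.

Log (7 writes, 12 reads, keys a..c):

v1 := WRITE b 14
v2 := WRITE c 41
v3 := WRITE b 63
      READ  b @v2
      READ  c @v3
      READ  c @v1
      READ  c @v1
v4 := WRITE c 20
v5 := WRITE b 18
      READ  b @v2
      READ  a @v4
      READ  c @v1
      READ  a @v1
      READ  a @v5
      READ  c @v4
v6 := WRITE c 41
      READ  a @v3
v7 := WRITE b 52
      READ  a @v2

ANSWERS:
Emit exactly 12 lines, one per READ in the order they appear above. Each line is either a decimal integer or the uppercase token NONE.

v1: WRITE b=14  (b history now [(1, 14)])
v2: WRITE c=41  (c history now [(2, 41)])
v3: WRITE b=63  (b history now [(1, 14), (3, 63)])
READ b @v2: history=[(1, 14), (3, 63)] -> pick v1 -> 14
READ c @v3: history=[(2, 41)] -> pick v2 -> 41
READ c @v1: history=[(2, 41)] -> no version <= 1 -> NONE
READ c @v1: history=[(2, 41)] -> no version <= 1 -> NONE
v4: WRITE c=20  (c history now [(2, 41), (4, 20)])
v5: WRITE b=18  (b history now [(1, 14), (3, 63), (5, 18)])
READ b @v2: history=[(1, 14), (3, 63), (5, 18)] -> pick v1 -> 14
READ a @v4: history=[] -> no version <= 4 -> NONE
READ c @v1: history=[(2, 41), (4, 20)] -> no version <= 1 -> NONE
READ a @v1: history=[] -> no version <= 1 -> NONE
READ a @v5: history=[] -> no version <= 5 -> NONE
READ c @v4: history=[(2, 41), (4, 20)] -> pick v4 -> 20
v6: WRITE c=41  (c history now [(2, 41), (4, 20), (6, 41)])
READ a @v3: history=[] -> no version <= 3 -> NONE
v7: WRITE b=52  (b history now [(1, 14), (3, 63), (5, 18), (7, 52)])
READ a @v2: history=[] -> no version <= 2 -> NONE

Answer: 14
41
NONE
NONE
14
NONE
NONE
NONE
NONE
20
NONE
NONE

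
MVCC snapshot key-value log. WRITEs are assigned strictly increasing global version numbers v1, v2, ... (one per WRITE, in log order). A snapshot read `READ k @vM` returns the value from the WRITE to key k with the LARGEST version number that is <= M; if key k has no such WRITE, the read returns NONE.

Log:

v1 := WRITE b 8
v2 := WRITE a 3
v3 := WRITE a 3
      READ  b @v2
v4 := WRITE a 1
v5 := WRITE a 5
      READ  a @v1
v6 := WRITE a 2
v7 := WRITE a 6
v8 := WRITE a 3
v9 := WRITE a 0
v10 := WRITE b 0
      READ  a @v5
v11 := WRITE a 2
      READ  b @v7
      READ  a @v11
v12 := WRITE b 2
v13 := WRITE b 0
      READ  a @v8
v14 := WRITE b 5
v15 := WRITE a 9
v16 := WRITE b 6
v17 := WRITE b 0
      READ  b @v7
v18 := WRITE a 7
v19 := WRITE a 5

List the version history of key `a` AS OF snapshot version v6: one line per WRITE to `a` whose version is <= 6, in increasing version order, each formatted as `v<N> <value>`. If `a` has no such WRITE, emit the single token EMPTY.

Scan writes for key=a with version <= 6:
  v1 WRITE b 8 -> skip
  v2 WRITE a 3 -> keep
  v3 WRITE a 3 -> keep
  v4 WRITE a 1 -> keep
  v5 WRITE a 5 -> keep
  v6 WRITE a 2 -> keep
  v7 WRITE a 6 -> drop (> snap)
  v8 WRITE a 3 -> drop (> snap)
  v9 WRITE a 0 -> drop (> snap)
  v10 WRITE b 0 -> skip
  v11 WRITE a 2 -> drop (> snap)
  v12 WRITE b 2 -> skip
  v13 WRITE b 0 -> skip
  v14 WRITE b 5 -> skip
  v15 WRITE a 9 -> drop (> snap)
  v16 WRITE b 6 -> skip
  v17 WRITE b 0 -> skip
  v18 WRITE a 7 -> drop (> snap)
  v19 WRITE a 5 -> drop (> snap)
Collected: [(2, 3), (3, 3), (4, 1), (5, 5), (6, 2)]

Answer: v2 3
v3 3
v4 1
v5 5
v6 2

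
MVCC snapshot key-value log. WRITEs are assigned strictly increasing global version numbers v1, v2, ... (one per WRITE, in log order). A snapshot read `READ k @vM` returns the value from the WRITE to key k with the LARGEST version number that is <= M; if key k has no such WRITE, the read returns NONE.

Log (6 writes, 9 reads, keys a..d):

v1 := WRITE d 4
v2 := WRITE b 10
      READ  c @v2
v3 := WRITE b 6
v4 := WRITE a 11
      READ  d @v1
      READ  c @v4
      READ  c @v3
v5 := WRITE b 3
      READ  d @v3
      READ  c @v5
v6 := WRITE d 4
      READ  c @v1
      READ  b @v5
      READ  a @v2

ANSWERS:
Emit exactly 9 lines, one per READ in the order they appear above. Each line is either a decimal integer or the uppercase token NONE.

Answer: NONE
4
NONE
NONE
4
NONE
NONE
3
NONE

Derivation:
v1: WRITE d=4  (d history now [(1, 4)])
v2: WRITE b=10  (b history now [(2, 10)])
READ c @v2: history=[] -> no version <= 2 -> NONE
v3: WRITE b=6  (b history now [(2, 10), (3, 6)])
v4: WRITE a=11  (a history now [(4, 11)])
READ d @v1: history=[(1, 4)] -> pick v1 -> 4
READ c @v4: history=[] -> no version <= 4 -> NONE
READ c @v3: history=[] -> no version <= 3 -> NONE
v5: WRITE b=3  (b history now [(2, 10), (3, 6), (5, 3)])
READ d @v3: history=[(1, 4)] -> pick v1 -> 4
READ c @v5: history=[] -> no version <= 5 -> NONE
v6: WRITE d=4  (d history now [(1, 4), (6, 4)])
READ c @v1: history=[] -> no version <= 1 -> NONE
READ b @v5: history=[(2, 10), (3, 6), (5, 3)] -> pick v5 -> 3
READ a @v2: history=[(4, 11)] -> no version <= 2 -> NONE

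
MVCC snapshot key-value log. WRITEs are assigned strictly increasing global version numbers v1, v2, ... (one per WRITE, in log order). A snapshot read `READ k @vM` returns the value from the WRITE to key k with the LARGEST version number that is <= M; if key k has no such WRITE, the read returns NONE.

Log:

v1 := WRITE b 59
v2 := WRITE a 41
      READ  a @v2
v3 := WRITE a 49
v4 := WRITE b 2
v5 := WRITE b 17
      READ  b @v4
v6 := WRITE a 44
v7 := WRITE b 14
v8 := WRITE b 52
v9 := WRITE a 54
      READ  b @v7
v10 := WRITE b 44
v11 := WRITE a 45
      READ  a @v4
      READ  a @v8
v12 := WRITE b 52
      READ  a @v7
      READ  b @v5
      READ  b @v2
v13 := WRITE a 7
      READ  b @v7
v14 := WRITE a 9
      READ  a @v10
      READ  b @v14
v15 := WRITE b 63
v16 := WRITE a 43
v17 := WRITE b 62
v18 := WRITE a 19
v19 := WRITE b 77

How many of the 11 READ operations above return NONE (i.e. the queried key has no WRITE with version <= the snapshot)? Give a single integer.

v1: WRITE b=59  (b history now [(1, 59)])
v2: WRITE a=41  (a history now [(2, 41)])
READ a @v2: history=[(2, 41)] -> pick v2 -> 41
v3: WRITE a=49  (a history now [(2, 41), (3, 49)])
v4: WRITE b=2  (b history now [(1, 59), (4, 2)])
v5: WRITE b=17  (b history now [(1, 59), (4, 2), (5, 17)])
READ b @v4: history=[(1, 59), (4, 2), (5, 17)] -> pick v4 -> 2
v6: WRITE a=44  (a history now [(2, 41), (3, 49), (6, 44)])
v7: WRITE b=14  (b history now [(1, 59), (4, 2), (5, 17), (7, 14)])
v8: WRITE b=52  (b history now [(1, 59), (4, 2), (5, 17), (7, 14), (8, 52)])
v9: WRITE a=54  (a history now [(2, 41), (3, 49), (6, 44), (9, 54)])
READ b @v7: history=[(1, 59), (4, 2), (5, 17), (7, 14), (8, 52)] -> pick v7 -> 14
v10: WRITE b=44  (b history now [(1, 59), (4, 2), (5, 17), (7, 14), (8, 52), (10, 44)])
v11: WRITE a=45  (a history now [(2, 41), (3, 49), (6, 44), (9, 54), (11, 45)])
READ a @v4: history=[(2, 41), (3, 49), (6, 44), (9, 54), (11, 45)] -> pick v3 -> 49
READ a @v8: history=[(2, 41), (3, 49), (6, 44), (9, 54), (11, 45)] -> pick v6 -> 44
v12: WRITE b=52  (b history now [(1, 59), (4, 2), (5, 17), (7, 14), (8, 52), (10, 44), (12, 52)])
READ a @v7: history=[(2, 41), (3, 49), (6, 44), (9, 54), (11, 45)] -> pick v6 -> 44
READ b @v5: history=[(1, 59), (4, 2), (5, 17), (7, 14), (8, 52), (10, 44), (12, 52)] -> pick v5 -> 17
READ b @v2: history=[(1, 59), (4, 2), (5, 17), (7, 14), (8, 52), (10, 44), (12, 52)] -> pick v1 -> 59
v13: WRITE a=7  (a history now [(2, 41), (3, 49), (6, 44), (9, 54), (11, 45), (13, 7)])
READ b @v7: history=[(1, 59), (4, 2), (5, 17), (7, 14), (8, 52), (10, 44), (12, 52)] -> pick v7 -> 14
v14: WRITE a=9  (a history now [(2, 41), (3, 49), (6, 44), (9, 54), (11, 45), (13, 7), (14, 9)])
READ a @v10: history=[(2, 41), (3, 49), (6, 44), (9, 54), (11, 45), (13, 7), (14, 9)] -> pick v9 -> 54
READ b @v14: history=[(1, 59), (4, 2), (5, 17), (7, 14), (8, 52), (10, 44), (12, 52)] -> pick v12 -> 52
v15: WRITE b=63  (b history now [(1, 59), (4, 2), (5, 17), (7, 14), (8, 52), (10, 44), (12, 52), (15, 63)])
v16: WRITE a=43  (a history now [(2, 41), (3, 49), (6, 44), (9, 54), (11, 45), (13, 7), (14, 9), (16, 43)])
v17: WRITE b=62  (b history now [(1, 59), (4, 2), (5, 17), (7, 14), (8, 52), (10, 44), (12, 52), (15, 63), (17, 62)])
v18: WRITE a=19  (a history now [(2, 41), (3, 49), (6, 44), (9, 54), (11, 45), (13, 7), (14, 9), (16, 43), (18, 19)])
v19: WRITE b=77  (b history now [(1, 59), (4, 2), (5, 17), (7, 14), (8, 52), (10, 44), (12, 52), (15, 63), (17, 62), (19, 77)])
Read results in order: ['41', '2', '14', '49', '44', '44', '17', '59', '14', '54', '52']
NONE count = 0

Answer: 0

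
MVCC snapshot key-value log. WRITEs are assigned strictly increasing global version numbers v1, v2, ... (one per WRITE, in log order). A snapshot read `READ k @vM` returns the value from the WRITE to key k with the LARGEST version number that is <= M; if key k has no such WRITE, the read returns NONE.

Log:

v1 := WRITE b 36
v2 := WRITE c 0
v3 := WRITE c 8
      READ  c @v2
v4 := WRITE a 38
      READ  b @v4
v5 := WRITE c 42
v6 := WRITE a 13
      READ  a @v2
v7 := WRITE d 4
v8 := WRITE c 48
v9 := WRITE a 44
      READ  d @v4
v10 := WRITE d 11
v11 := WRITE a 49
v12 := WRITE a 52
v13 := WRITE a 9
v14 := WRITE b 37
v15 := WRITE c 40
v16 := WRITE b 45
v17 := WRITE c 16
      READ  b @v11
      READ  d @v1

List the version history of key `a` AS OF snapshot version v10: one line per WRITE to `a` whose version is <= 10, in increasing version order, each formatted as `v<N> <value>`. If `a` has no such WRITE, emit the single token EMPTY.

Scan writes for key=a with version <= 10:
  v1 WRITE b 36 -> skip
  v2 WRITE c 0 -> skip
  v3 WRITE c 8 -> skip
  v4 WRITE a 38 -> keep
  v5 WRITE c 42 -> skip
  v6 WRITE a 13 -> keep
  v7 WRITE d 4 -> skip
  v8 WRITE c 48 -> skip
  v9 WRITE a 44 -> keep
  v10 WRITE d 11 -> skip
  v11 WRITE a 49 -> drop (> snap)
  v12 WRITE a 52 -> drop (> snap)
  v13 WRITE a 9 -> drop (> snap)
  v14 WRITE b 37 -> skip
  v15 WRITE c 40 -> skip
  v16 WRITE b 45 -> skip
  v17 WRITE c 16 -> skip
Collected: [(4, 38), (6, 13), (9, 44)]

Answer: v4 38
v6 13
v9 44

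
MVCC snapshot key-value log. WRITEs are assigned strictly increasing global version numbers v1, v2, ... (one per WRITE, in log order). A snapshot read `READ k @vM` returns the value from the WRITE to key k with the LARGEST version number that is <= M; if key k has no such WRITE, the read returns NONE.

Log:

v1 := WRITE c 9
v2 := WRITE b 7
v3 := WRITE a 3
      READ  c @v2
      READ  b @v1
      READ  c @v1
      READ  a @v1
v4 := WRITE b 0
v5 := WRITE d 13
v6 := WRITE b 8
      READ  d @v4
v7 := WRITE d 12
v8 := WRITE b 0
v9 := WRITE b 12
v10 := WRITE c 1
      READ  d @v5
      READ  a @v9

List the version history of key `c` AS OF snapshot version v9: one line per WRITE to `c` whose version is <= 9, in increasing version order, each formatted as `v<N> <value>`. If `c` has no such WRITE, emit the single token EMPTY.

Scan writes for key=c with version <= 9:
  v1 WRITE c 9 -> keep
  v2 WRITE b 7 -> skip
  v3 WRITE a 3 -> skip
  v4 WRITE b 0 -> skip
  v5 WRITE d 13 -> skip
  v6 WRITE b 8 -> skip
  v7 WRITE d 12 -> skip
  v8 WRITE b 0 -> skip
  v9 WRITE b 12 -> skip
  v10 WRITE c 1 -> drop (> snap)
Collected: [(1, 9)]

Answer: v1 9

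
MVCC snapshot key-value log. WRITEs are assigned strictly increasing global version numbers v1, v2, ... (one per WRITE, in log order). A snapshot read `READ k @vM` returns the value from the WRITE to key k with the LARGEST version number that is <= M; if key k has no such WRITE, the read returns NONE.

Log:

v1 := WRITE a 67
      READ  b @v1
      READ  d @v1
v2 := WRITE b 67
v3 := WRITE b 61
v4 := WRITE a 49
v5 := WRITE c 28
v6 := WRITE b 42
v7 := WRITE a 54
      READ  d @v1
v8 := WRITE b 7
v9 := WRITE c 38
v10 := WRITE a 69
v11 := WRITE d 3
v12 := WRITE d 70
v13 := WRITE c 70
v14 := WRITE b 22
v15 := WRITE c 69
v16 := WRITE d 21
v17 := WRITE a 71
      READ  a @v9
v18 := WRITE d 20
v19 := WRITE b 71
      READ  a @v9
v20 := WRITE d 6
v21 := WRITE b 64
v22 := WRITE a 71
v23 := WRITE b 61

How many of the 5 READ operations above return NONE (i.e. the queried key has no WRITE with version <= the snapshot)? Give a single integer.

Answer: 3

Derivation:
v1: WRITE a=67  (a history now [(1, 67)])
READ b @v1: history=[] -> no version <= 1 -> NONE
READ d @v1: history=[] -> no version <= 1 -> NONE
v2: WRITE b=67  (b history now [(2, 67)])
v3: WRITE b=61  (b history now [(2, 67), (3, 61)])
v4: WRITE a=49  (a history now [(1, 67), (4, 49)])
v5: WRITE c=28  (c history now [(5, 28)])
v6: WRITE b=42  (b history now [(2, 67), (3, 61), (6, 42)])
v7: WRITE a=54  (a history now [(1, 67), (4, 49), (7, 54)])
READ d @v1: history=[] -> no version <= 1 -> NONE
v8: WRITE b=7  (b history now [(2, 67), (3, 61), (6, 42), (8, 7)])
v9: WRITE c=38  (c history now [(5, 28), (9, 38)])
v10: WRITE a=69  (a history now [(1, 67), (4, 49), (7, 54), (10, 69)])
v11: WRITE d=3  (d history now [(11, 3)])
v12: WRITE d=70  (d history now [(11, 3), (12, 70)])
v13: WRITE c=70  (c history now [(5, 28), (9, 38), (13, 70)])
v14: WRITE b=22  (b history now [(2, 67), (3, 61), (6, 42), (8, 7), (14, 22)])
v15: WRITE c=69  (c history now [(5, 28), (9, 38), (13, 70), (15, 69)])
v16: WRITE d=21  (d history now [(11, 3), (12, 70), (16, 21)])
v17: WRITE a=71  (a history now [(1, 67), (4, 49), (7, 54), (10, 69), (17, 71)])
READ a @v9: history=[(1, 67), (4, 49), (7, 54), (10, 69), (17, 71)] -> pick v7 -> 54
v18: WRITE d=20  (d history now [(11, 3), (12, 70), (16, 21), (18, 20)])
v19: WRITE b=71  (b history now [(2, 67), (3, 61), (6, 42), (8, 7), (14, 22), (19, 71)])
READ a @v9: history=[(1, 67), (4, 49), (7, 54), (10, 69), (17, 71)] -> pick v7 -> 54
v20: WRITE d=6  (d history now [(11, 3), (12, 70), (16, 21), (18, 20), (20, 6)])
v21: WRITE b=64  (b history now [(2, 67), (3, 61), (6, 42), (8, 7), (14, 22), (19, 71), (21, 64)])
v22: WRITE a=71  (a history now [(1, 67), (4, 49), (7, 54), (10, 69), (17, 71), (22, 71)])
v23: WRITE b=61  (b history now [(2, 67), (3, 61), (6, 42), (8, 7), (14, 22), (19, 71), (21, 64), (23, 61)])
Read results in order: ['NONE', 'NONE', 'NONE', '54', '54']
NONE count = 3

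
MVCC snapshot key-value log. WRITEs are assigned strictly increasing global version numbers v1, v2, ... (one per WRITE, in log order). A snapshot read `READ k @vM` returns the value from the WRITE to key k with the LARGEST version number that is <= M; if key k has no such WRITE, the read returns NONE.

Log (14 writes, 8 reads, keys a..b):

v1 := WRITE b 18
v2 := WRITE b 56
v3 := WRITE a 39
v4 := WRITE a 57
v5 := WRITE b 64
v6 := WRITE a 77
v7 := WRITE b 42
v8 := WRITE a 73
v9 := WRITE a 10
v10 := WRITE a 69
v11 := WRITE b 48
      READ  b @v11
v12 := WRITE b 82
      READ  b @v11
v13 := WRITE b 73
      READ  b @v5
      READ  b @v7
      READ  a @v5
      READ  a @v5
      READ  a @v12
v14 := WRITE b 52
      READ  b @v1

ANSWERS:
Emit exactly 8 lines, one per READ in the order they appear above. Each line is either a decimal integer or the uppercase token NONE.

v1: WRITE b=18  (b history now [(1, 18)])
v2: WRITE b=56  (b history now [(1, 18), (2, 56)])
v3: WRITE a=39  (a history now [(3, 39)])
v4: WRITE a=57  (a history now [(3, 39), (4, 57)])
v5: WRITE b=64  (b history now [(1, 18), (2, 56), (5, 64)])
v6: WRITE a=77  (a history now [(3, 39), (4, 57), (6, 77)])
v7: WRITE b=42  (b history now [(1, 18), (2, 56), (5, 64), (7, 42)])
v8: WRITE a=73  (a history now [(3, 39), (4, 57), (6, 77), (8, 73)])
v9: WRITE a=10  (a history now [(3, 39), (4, 57), (6, 77), (8, 73), (9, 10)])
v10: WRITE a=69  (a history now [(3, 39), (4, 57), (6, 77), (8, 73), (9, 10), (10, 69)])
v11: WRITE b=48  (b history now [(1, 18), (2, 56), (5, 64), (7, 42), (11, 48)])
READ b @v11: history=[(1, 18), (2, 56), (5, 64), (7, 42), (11, 48)] -> pick v11 -> 48
v12: WRITE b=82  (b history now [(1, 18), (2, 56), (5, 64), (7, 42), (11, 48), (12, 82)])
READ b @v11: history=[(1, 18), (2, 56), (5, 64), (7, 42), (11, 48), (12, 82)] -> pick v11 -> 48
v13: WRITE b=73  (b history now [(1, 18), (2, 56), (5, 64), (7, 42), (11, 48), (12, 82), (13, 73)])
READ b @v5: history=[(1, 18), (2, 56), (5, 64), (7, 42), (11, 48), (12, 82), (13, 73)] -> pick v5 -> 64
READ b @v7: history=[(1, 18), (2, 56), (5, 64), (7, 42), (11, 48), (12, 82), (13, 73)] -> pick v7 -> 42
READ a @v5: history=[(3, 39), (4, 57), (6, 77), (8, 73), (9, 10), (10, 69)] -> pick v4 -> 57
READ a @v5: history=[(3, 39), (4, 57), (6, 77), (8, 73), (9, 10), (10, 69)] -> pick v4 -> 57
READ a @v12: history=[(3, 39), (4, 57), (6, 77), (8, 73), (9, 10), (10, 69)] -> pick v10 -> 69
v14: WRITE b=52  (b history now [(1, 18), (2, 56), (5, 64), (7, 42), (11, 48), (12, 82), (13, 73), (14, 52)])
READ b @v1: history=[(1, 18), (2, 56), (5, 64), (7, 42), (11, 48), (12, 82), (13, 73), (14, 52)] -> pick v1 -> 18

Answer: 48
48
64
42
57
57
69
18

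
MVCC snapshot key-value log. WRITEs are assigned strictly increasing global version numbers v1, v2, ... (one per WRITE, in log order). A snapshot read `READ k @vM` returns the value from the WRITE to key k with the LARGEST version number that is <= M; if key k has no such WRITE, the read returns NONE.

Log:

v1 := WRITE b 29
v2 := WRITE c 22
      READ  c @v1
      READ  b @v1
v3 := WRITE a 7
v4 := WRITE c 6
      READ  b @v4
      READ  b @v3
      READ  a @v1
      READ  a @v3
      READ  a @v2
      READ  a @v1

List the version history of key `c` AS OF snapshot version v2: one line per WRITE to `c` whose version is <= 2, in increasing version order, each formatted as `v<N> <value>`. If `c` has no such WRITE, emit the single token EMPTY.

Scan writes for key=c with version <= 2:
  v1 WRITE b 29 -> skip
  v2 WRITE c 22 -> keep
  v3 WRITE a 7 -> skip
  v4 WRITE c 6 -> drop (> snap)
Collected: [(2, 22)]

Answer: v2 22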